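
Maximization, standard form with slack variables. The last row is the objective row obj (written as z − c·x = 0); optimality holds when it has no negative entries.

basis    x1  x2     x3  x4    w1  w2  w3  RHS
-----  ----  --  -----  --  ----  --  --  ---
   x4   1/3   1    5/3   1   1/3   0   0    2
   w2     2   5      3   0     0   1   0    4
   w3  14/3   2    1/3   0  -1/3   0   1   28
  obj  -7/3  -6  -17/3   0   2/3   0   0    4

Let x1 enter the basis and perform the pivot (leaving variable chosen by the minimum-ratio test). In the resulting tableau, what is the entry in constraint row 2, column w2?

Ratio test on column x1 — row 1: 2/(1/3) = 6; row 2: 4/2 = 2; row 3: 28/(14/3) = 6. Minimum is 2 at row 2 (w2 leaves); pivot element 2.
Divide row 2 by 2; eliminate column x1 from the other rows.
In the new row 2, the w2 entry is the old entry divided by the pivot: 1/2 = 1/2.

1/2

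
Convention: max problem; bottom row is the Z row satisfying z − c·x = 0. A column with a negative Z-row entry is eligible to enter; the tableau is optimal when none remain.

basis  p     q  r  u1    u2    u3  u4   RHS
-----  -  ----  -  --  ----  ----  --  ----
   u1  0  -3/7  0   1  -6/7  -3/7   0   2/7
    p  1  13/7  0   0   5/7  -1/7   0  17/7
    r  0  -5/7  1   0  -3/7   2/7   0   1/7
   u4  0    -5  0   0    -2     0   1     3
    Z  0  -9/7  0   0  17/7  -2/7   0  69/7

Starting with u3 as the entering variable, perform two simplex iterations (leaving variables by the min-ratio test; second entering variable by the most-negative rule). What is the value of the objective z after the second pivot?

Ratio test on column u3 — row 1: entry -3/7 ≤ 0; row 2: entry -1/7 ≤ 0; row 3: (1/7)/(2/7) = 1/2; row 4: entry 0 ≤ 0. Minimum is 1/2 at row 3 (r leaves); pivot element 2/7.
Pivot on row 3; the Z-row RHS becomes 69/7 − (-2/7)·(1/2) = 10.
Next entering variable (most negative Z-row entry -2): q.
Ratio test on column q — row 1: entry -3/2 ≤ 0; row 2: (5/2)/(3/2) = 5/3; row 3: entry -5/2 ≤ 0; row 4: entry -5 ≤ 0. Minimum is 5/3 at row 2 (p leaves); pivot element 3/2.
After the second pivot the Z-row RHS is 10 − (-2)·(5/3) = 40/3.

40/3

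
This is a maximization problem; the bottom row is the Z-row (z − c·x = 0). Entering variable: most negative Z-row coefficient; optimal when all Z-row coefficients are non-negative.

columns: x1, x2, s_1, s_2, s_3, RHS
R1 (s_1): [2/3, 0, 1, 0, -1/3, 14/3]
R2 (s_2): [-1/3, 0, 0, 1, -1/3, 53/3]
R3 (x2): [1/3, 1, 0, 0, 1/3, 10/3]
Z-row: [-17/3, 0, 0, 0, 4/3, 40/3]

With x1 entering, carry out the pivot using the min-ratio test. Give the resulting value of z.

Ratio test on column x1 — row 1: (14/3)/(2/3) = 7; row 2: entry -1/3 ≤ 0; row 3: (10/3)/(1/3) = 10. Minimum is 7 at row 1 (s_1 leaves); pivot element 2/3.
Pivot on row 1; the Z-row RHS becomes 40/3 − (-17/3)·7 = 53.

53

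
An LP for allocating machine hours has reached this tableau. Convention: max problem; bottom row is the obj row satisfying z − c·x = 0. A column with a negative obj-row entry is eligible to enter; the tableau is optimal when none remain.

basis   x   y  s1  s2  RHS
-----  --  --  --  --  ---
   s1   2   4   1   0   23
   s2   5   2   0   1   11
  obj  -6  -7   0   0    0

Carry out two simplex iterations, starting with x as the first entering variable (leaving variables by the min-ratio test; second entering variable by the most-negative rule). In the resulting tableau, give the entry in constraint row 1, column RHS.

1

Ratio test on column x — row 1: 23/2 = 23/2; row 2: 11/5 = 11/5. Minimum is 11/5 at row 2 (s2 leaves); pivot element 5.
Divide row 2 by 5; eliminate column x from the other rows.
Second iteration: most negative obj-row entry is -23/5 in column y, so y enters.
Ratio test on column y — row 1: (93/5)/(16/5) = 93/16; row 2: (11/5)/(2/5) = 11/2. Minimum is 11/2 at row 2 (x leaves); pivot element 2/5.
Divide row 2 by 2/5; eliminate column y from the other rows.
After both pivots, the entry at constraint row 1, column RHS is 1.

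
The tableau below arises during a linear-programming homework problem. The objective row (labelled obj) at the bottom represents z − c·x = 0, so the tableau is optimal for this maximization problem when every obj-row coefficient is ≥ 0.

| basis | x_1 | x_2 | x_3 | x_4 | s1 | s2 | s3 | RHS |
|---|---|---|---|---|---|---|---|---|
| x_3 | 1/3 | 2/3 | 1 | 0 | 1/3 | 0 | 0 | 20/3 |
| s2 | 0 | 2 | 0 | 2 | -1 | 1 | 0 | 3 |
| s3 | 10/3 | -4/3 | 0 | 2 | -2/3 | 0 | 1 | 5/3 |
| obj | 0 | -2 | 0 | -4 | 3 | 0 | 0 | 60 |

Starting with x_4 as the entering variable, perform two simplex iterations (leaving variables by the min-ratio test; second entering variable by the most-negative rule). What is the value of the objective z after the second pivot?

326/5

Ratio test on column x_4 — row 1: entry 0 ≤ 0; row 2: 3/2 = 3/2; row 3: (5/3)/2 = 5/6. Minimum is 5/6 at row 3 (s3 leaves); pivot element 2.
Pivot on row 3; the obj-row RHS becomes 60 − (-4)·(5/6) = 190/3.
Next entering variable (most negative obj-row entry -14/3): x_2.
Ratio test on column x_2 — row 1: (20/3)/(2/3) = 10; row 2: (4/3)/(10/3) = 2/5; row 3: entry -2/3 ≤ 0. Minimum is 2/5 at row 2 (s2 leaves); pivot element 10/3.
After the second pivot the obj-row RHS is 190/3 − (-14/3)·(2/5) = 326/5.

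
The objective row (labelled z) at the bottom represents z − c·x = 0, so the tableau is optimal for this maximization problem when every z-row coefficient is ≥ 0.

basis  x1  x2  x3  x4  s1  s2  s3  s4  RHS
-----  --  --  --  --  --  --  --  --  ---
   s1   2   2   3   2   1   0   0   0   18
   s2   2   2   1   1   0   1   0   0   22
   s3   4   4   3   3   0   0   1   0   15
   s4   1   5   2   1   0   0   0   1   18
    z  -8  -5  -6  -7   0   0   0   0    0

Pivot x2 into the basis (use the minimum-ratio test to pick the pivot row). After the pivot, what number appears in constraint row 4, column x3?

2/5

Ratio test on column x2 — row 1: 18/2 = 9; row 2: 22/2 = 11; row 3: 15/4 = 15/4; row 4: 18/5 = 18/5. Minimum is 18/5 at row 4 (s4 leaves); pivot element 5.
Divide row 4 by 5; eliminate column x2 from the other rows.
In the new row 4, the x3 entry is the old entry divided by the pivot: 2/5 = 2/5.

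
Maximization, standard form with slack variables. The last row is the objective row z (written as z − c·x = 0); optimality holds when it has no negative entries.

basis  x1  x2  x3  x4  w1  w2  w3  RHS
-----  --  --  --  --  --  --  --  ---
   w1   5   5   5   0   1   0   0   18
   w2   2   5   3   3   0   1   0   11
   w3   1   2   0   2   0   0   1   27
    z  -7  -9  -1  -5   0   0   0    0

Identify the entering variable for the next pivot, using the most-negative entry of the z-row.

Negative z-row entries: x1: -7, x2: -9, x3: -1, x4: -5.
The most negative is -9 in column x2, so x2 enters.

x2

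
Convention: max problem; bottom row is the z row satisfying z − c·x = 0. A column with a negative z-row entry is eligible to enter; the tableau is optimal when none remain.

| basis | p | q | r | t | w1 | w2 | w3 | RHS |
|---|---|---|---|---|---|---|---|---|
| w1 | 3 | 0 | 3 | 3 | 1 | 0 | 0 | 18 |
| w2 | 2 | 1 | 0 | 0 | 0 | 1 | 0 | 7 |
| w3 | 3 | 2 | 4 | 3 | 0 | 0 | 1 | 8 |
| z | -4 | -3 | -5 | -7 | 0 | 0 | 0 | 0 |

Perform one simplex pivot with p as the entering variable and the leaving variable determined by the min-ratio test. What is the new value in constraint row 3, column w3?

1/3

Ratio test on column p — row 1: 18/3 = 6; row 2: 7/2 = 7/2; row 3: 8/3 = 8/3. Minimum is 8/3 at row 3 (w3 leaves); pivot element 3.
Divide row 3 by 3; eliminate column p from the other rows.
In the new row 3, the w3 entry is the old entry divided by the pivot: 1/3 = 1/3.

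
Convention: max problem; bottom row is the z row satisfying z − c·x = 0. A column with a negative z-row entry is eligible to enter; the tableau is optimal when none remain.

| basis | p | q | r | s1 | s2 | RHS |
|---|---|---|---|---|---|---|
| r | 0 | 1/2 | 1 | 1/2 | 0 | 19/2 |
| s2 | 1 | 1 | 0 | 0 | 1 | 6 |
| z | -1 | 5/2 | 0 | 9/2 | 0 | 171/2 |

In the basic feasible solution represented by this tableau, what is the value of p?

p is not in the basis, so in the current basic feasible solution p = 0.

0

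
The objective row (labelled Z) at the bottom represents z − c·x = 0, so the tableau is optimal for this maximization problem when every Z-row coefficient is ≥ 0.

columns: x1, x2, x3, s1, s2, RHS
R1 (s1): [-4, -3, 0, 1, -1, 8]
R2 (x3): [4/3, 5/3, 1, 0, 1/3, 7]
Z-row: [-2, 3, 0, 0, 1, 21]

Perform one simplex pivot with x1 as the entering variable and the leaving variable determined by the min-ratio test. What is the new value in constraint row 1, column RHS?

Ratio test on column x1 — row 1: entry -4 ≤ 0; row 2: 7/(4/3) = 21/4. Minimum is 21/4 at row 2 (x3 leaves); pivot element 4/3.
Divide row 2 by 4/3; eliminate column x1 from the other rows.
Row 1 update in column RHS: 8 − (-4)·(21/4) = 29.

29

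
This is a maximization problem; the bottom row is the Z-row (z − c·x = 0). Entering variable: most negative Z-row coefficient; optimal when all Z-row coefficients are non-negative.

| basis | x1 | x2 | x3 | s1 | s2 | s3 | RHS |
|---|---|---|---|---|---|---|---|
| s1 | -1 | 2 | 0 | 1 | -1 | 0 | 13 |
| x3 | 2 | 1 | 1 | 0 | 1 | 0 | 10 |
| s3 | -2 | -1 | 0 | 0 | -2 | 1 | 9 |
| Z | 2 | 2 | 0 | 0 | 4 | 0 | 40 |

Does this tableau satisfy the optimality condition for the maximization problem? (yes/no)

yes

Every Z-row coefficient is ≥ 0, so the tableau is optimal.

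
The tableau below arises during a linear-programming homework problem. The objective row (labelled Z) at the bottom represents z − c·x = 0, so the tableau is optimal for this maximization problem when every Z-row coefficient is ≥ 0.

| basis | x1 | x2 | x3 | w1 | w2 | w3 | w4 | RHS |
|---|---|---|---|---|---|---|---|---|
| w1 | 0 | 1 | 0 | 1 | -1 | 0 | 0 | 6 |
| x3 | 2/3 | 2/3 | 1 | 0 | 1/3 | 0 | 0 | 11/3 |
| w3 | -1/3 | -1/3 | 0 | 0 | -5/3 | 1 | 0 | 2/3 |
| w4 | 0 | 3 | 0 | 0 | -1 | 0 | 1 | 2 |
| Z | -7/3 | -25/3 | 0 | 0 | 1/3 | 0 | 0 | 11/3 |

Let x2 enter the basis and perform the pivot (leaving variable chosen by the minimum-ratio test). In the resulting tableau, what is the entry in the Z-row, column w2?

Ratio test on column x2 — row 1: 6/1 = 6; row 2: (11/3)/(2/3) = 11/2; row 3: entry -1/3 ≤ 0; row 4: 2/3 = 2/3. Minimum is 2/3 at row 4 (w4 leaves); pivot element 3.
Divide row 4 by 3; eliminate column x2 from the other rows.
Z-row update in column w2: 1/3 − (-25/3)·(-1/3) = -22/9.

-22/9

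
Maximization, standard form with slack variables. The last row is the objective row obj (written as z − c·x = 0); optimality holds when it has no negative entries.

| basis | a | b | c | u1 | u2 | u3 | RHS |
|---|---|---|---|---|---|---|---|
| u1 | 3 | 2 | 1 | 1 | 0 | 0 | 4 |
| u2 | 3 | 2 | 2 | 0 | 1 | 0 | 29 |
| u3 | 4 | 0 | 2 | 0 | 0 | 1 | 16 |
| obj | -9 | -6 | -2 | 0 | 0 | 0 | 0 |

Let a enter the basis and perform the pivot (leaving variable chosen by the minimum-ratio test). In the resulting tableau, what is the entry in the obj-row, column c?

1

Ratio test on column a — row 1: 4/3 = 4/3; row 2: 29/3 = 29/3; row 3: 16/4 = 4. Minimum is 4/3 at row 1 (u1 leaves); pivot element 3.
Divide row 1 by 3; eliminate column a from the other rows.
obj-row update in column c: -2 − (-9)·(1/3) = 1.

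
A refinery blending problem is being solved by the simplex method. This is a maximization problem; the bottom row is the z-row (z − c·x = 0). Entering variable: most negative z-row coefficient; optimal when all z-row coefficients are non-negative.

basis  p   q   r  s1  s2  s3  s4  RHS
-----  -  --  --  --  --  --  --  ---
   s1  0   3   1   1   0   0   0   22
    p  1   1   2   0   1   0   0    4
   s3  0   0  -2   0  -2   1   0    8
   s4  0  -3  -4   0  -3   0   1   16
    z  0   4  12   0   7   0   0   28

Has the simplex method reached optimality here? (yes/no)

Every z-row coefficient is ≥ 0, so the tableau is optimal.

yes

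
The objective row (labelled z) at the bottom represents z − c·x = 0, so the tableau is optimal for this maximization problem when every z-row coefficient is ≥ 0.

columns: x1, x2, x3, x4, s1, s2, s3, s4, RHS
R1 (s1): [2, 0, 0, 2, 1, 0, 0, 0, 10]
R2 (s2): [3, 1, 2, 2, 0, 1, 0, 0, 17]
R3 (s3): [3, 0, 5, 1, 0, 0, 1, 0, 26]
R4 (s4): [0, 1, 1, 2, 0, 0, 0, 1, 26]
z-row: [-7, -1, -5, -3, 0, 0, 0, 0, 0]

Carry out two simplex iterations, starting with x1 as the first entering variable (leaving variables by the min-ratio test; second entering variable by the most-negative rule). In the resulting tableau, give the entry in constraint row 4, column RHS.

Ratio test on column x1 — row 1: 10/2 = 5; row 2: 17/3 = 17/3; row 3: 26/3 = 26/3; row 4: entry 0 ≤ 0. Minimum is 5 at row 1 (s1 leaves); pivot element 2.
Divide row 1 by 2; eliminate column x1 from the other rows.
Second iteration: most negative z-row entry is -5 in column x3, so x3 enters.
Ratio test on column x3 — row 1: entry 0 ≤ 0; row 2: 2/2 = 1; row 3: 11/5 = 11/5; row 4: 26/1 = 26. Minimum is 1 at row 2 (s2 leaves); pivot element 2.
Divide row 2 by 2; eliminate column x3 from the other rows.
After both pivots, the entry at constraint row 4, column RHS is 25.

25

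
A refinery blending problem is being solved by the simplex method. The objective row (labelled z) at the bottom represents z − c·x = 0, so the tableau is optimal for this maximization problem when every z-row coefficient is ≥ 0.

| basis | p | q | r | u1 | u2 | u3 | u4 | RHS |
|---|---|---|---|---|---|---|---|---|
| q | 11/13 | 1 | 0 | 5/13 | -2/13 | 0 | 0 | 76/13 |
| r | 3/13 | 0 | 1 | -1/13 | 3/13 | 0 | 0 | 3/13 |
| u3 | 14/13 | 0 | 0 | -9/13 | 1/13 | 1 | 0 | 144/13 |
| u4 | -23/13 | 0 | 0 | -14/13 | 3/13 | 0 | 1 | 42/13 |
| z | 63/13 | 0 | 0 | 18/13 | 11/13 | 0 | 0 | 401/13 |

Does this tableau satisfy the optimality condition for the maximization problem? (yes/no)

Every z-row coefficient is ≥ 0, so the tableau is optimal.

yes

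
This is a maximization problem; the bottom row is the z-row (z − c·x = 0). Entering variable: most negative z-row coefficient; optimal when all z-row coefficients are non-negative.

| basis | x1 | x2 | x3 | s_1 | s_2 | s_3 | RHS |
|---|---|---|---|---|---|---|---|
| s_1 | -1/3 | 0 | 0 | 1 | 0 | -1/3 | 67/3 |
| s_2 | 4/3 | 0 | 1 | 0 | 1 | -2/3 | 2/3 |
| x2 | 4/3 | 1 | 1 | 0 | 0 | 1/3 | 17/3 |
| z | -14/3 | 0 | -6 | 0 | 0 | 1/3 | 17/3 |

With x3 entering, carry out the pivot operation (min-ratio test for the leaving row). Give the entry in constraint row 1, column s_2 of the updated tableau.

0

Ratio test on column x3 — row 1: entry 0 ≤ 0; row 2: (2/3)/1 = 2/3; row 3: (17/3)/1 = 17/3. Minimum is 2/3 at row 2 (s_2 leaves); pivot element 1.
Divide row 2 by 1; eliminate column x3 from the other rows.
Row 1 update in column s_2: 0 − 0·1 = 0.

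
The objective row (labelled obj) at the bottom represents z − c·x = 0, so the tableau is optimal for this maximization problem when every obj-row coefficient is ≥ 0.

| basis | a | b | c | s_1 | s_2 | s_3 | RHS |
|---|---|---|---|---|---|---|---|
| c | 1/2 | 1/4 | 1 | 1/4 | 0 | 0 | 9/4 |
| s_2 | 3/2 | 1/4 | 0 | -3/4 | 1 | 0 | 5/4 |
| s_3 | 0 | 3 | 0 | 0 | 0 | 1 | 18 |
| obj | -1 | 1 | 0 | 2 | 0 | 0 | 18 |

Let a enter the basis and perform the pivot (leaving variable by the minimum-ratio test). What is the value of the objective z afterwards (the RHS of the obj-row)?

113/6

Ratio test on column a — row 1: (9/4)/(1/2) = 9/2; row 2: (5/4)/(3/2) = 5/6; row 3: entry 0 ≤ 0. Minimum is 5/6 at row 2 (s_2 leaves); pivot element 3/2.
Pivot on row 2; the obj-row RHS becomes 18 − (-1)·(5/6) = 113/6.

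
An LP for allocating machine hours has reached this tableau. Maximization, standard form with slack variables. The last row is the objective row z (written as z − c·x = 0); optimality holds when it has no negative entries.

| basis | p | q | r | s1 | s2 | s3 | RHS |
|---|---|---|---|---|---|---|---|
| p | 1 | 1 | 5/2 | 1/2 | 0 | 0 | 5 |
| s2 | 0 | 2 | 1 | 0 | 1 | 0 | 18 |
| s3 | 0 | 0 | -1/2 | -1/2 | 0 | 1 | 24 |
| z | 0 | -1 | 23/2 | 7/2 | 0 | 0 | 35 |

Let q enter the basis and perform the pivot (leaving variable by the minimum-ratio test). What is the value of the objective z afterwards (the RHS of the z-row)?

Ratio test on column q — row 1: 5/1 = 5; row 2: 18/2 = 9; row 3: entry 0 ≤ 0. Minimum is 5 at row 1 (p leaves); pivot element 1.
Pivot on row 1; the z-row RHS becomes 35 − (-1)·5 = 40.

40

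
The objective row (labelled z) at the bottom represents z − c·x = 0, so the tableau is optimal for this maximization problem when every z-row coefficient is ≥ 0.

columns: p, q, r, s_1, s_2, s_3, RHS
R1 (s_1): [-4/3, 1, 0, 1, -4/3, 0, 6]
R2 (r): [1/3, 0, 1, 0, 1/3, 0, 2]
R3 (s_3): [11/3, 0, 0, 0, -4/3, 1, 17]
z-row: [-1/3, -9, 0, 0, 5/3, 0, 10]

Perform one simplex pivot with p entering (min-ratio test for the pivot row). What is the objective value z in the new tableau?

Ratio test on column p — row 1: entry -4/3 ≤ 0; row 2: 2/(1/3) = 6; row 3: 17/(11/3) = 51/11. Minimum is 51/11 at row 3 (s_3 leaves); pivot element 11/3.
Pivot on row 3; the z-row RHS becomes 10 − (-1/3)·(51/11) = 127/11.

127/11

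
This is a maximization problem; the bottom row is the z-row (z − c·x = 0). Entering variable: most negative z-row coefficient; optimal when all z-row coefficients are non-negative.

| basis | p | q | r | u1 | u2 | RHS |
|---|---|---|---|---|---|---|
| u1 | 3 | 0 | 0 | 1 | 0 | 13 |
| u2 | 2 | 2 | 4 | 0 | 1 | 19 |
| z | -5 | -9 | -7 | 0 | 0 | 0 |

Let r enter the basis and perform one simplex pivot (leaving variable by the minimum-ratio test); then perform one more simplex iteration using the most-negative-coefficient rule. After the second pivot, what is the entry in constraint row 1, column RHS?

13

Ratio test on column r — row 1: entry 0 ≤ 0; row 2: 19/4 = 19/4. Minimum is 19/4 at row 2 (u2 leaves); pivot element 4.
Divide row 2 by 4; eliminate column r from the other rows.
Second iteration: most negative z-row entry is -11/2 in column q, so q enters.
Ratio test on column q — row 1: entry 0 ≤ 0; row 2: (19/4)/(1/2) = 19/2. Minimum is 19/2 at row 2 (r leaves); pivot element 1/2.
Divide row 2 by 1/2; eliminate column q from the other rows.
After both pivots, the entry at constraint row 1, column RHS is 13.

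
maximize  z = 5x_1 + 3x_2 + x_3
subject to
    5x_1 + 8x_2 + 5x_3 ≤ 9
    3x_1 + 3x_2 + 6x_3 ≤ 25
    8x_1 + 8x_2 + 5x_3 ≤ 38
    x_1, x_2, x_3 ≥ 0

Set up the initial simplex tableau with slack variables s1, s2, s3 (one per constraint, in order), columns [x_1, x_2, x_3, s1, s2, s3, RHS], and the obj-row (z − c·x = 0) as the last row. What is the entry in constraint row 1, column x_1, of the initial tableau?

5

Constraint 1 has coefficient 5 on x_1.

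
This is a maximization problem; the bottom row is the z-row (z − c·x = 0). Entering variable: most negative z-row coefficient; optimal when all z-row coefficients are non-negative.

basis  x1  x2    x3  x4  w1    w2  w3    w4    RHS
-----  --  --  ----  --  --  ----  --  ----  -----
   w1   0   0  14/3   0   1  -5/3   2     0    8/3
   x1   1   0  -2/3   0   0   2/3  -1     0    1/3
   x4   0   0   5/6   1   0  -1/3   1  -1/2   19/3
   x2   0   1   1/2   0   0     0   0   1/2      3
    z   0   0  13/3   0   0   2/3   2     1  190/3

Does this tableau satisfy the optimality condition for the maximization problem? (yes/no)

Every z-row coefficient is ≥ 0, so the tableau is optimal.

yes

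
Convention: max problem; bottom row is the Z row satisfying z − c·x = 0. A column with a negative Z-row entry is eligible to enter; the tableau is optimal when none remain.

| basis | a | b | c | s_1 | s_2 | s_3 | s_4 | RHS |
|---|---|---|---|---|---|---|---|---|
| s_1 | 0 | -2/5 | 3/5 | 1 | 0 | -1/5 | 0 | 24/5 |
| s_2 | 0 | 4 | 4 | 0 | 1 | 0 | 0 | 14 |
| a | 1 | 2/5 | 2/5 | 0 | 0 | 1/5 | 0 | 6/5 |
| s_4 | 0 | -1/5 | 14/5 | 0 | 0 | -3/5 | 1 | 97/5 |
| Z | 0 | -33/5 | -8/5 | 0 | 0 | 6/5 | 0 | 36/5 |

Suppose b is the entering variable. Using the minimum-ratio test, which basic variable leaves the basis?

Column b entries and ratios — s_1: -2/5 ≤ 0, skip; s_2: 14/4 = 7/2; a: (6/5)/(2/5) = 3; s_4: -1/5 ≤ 0, skip.
Smallest ratio is 3 in the row of a, so a leaves.

a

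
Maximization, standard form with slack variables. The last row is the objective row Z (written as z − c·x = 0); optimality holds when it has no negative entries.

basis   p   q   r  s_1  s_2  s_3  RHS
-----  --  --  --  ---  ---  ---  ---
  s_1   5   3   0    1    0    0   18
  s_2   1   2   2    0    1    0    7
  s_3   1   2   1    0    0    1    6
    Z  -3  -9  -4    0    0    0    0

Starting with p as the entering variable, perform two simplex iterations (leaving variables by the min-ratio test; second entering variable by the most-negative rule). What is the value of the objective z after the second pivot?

162/7

Ratio test on column p — row 1: 18/5 = 18/5; row 2: 7/1 = 7; row 3: 6/1 = 6. Minimum is 18/5 at row 1 (s_1 leaves); pivot element 5.
Pivot on row 1; the Z-row RHS becomes 0 − (-3)·(18/5) = 54/5.
Next entering variable (most negative Z-row entry -36/5): q.
Ratio test on column q — row 1: (18/5)/(3/5) = 6; row 2: (17/5)/(7/5) = 17/7; row 3: (12/5)/(7/5) = 12/7. Minimum is 12/7 at row 3 (s_3 leaves); pivot element 7/5.
After the second pivot the Z-row RHS is 54/5 − (-36/5)·(12/7) = 162/7.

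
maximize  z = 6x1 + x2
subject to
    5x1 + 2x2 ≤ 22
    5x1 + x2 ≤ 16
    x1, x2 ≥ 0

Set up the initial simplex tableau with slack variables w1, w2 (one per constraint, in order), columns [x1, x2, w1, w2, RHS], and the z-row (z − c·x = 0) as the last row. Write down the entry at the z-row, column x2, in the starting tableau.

-1

The z-row carries the negated objective coefficients: the x2 entry is -1.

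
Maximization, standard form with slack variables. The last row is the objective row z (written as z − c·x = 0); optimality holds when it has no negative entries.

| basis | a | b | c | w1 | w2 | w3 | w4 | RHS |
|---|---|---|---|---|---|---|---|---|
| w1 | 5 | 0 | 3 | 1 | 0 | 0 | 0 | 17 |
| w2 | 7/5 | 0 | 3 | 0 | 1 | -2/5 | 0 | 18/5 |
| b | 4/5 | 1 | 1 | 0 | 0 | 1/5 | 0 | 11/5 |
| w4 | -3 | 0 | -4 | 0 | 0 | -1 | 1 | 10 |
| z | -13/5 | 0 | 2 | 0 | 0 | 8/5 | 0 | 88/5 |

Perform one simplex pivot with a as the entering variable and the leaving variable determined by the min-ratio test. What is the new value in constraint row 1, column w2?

-25/7

Ratio test on column a — row 1: 17/5 = 17/5; row 2: (18/5)/(7/5) = 18/7; row 3: (11/5)/(4/5) = 11/4; row 4: entry -3 ≤ 0. Minimum is 18/7 at row 2 (w2 leaves); pivot element 7/5.
Divide row 2 by 7/5; eliminate column a from the other rows.
Row 1 update in column w2: 0 − 5·(5/7) = -25/7.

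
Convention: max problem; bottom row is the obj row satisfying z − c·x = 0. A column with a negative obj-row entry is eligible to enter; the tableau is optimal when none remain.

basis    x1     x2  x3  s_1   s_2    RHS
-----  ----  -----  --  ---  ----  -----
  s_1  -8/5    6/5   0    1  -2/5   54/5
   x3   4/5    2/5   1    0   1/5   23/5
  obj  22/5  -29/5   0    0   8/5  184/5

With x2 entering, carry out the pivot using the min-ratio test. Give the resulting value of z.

Ratio test on column x2 — row 1: (54/5)/(6/5) = 9; row 2: (23/5)/(2/5) = 23/2. Minimum is 9 at row 1 (s_1 leaves); pivot element 6/5.
Pivot on row 1; the obj-row RHS becomes 184/5 − (-29/5)·9 = 89.

89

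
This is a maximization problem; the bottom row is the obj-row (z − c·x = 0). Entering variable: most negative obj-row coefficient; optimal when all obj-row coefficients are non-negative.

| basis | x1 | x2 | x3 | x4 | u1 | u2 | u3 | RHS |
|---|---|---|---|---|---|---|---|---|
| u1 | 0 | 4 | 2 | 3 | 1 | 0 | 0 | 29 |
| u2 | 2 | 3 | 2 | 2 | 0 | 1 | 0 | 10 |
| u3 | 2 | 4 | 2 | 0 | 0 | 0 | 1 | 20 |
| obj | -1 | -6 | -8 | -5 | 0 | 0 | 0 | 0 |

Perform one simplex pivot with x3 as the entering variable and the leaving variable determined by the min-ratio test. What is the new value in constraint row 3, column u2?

-1

Ratio test on column x3 — row 1: 29/2 = 29/2; row 2: 10/2 = 5; row 3: 20/2 = 10. Minimum is 5 at row 2 (u2 leaves); pivot element 2.
Divide row 2 by 2; eliminate column x3 from the other rows.
Row 3 update in column u2: 0 − 2·(1/2) = -1.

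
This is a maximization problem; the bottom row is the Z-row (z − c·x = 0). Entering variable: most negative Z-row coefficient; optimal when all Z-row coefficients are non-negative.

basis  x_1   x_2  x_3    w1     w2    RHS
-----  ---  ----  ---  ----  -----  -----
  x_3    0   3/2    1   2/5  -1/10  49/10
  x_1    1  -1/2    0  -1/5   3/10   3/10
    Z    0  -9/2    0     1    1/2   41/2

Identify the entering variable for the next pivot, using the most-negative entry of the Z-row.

Negative Z-row entries: x_2: -9/2.
The most negative is -9/2 in column x_2, so x_2 enters.

x_2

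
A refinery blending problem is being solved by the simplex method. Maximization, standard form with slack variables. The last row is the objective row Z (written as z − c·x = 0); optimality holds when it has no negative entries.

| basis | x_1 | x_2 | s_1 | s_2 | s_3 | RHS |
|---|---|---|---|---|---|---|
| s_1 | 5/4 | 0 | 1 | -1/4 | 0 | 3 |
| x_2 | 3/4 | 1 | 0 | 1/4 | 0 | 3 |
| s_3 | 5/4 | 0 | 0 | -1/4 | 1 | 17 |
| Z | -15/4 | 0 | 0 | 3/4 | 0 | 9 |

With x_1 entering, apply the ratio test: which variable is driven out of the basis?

s_1

Column x_1 entries and ratios — s_1: 3/(5/4) = 12/5; x_2: 3/(3/4) = 4; s_3: 17/(5/4) = 68/5.
Smallest ratio is 12/5 in the row of s_1, so s_1 leaves.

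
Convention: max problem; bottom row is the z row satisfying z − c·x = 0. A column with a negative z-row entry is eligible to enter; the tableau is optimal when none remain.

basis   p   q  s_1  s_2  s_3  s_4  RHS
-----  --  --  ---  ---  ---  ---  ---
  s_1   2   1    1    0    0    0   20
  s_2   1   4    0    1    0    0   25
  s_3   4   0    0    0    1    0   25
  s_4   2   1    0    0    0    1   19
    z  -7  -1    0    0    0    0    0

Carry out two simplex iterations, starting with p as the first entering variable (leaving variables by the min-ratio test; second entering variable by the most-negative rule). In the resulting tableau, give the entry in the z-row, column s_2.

1/4

Ratio test on column p — row 1: 20/2 = 10; row 2: 25/1 = 25; row 3: 25/4 = 25/4; row 4: 19/2 = 19/2. Minimum is 25/4 at row 3 (s_3 leaves); pivot element 4.
Divide row 3 by 4; eliminate column p from the other rows.
Second iteration: most negative z-row entry is -1 in column q, so q enters.
Ratio test on column q — row 1: (15/2)/1 = 15/2; row 2: (75/4)/4 = 75/16; row 3: entry 0 ≤ 0; row 4: (13/2)/1 = 13/2. Minimum is 75/16 at row 2 (s_2 leaves); pivot element 4.
Divide row 2 by 4; eliminate column q from the other rows.
After both pivots, the entry at the z-row, column s_2 is 1/4.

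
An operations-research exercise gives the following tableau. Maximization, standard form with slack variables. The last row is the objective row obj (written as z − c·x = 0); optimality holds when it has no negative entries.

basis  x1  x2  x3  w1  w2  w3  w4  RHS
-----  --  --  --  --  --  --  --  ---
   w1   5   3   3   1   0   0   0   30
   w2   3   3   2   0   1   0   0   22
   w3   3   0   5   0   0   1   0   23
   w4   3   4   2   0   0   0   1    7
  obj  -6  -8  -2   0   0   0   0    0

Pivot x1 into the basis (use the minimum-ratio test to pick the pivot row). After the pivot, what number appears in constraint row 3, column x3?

3

Ratio test on column x1 — row 1: 30/5 = 6; row 2: 22/3 = 22/3; row 3: 23/3 = 23/3; row 4: 7/3 = 7/3. Minimum is 7/3 at row 4 (w4 leaves); pivot element 3.
Divide row 4 by 3; eliminate column x1 from the other rows.
Row 3 update in column x3: 5 − 3·(2/3) = 3.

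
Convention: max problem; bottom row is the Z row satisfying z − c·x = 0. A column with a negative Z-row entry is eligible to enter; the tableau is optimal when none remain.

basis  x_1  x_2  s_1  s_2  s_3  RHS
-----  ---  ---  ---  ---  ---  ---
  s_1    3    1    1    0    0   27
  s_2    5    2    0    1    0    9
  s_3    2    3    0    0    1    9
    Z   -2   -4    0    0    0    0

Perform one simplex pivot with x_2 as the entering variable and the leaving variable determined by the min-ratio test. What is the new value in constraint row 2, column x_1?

Ratio test on column x_2 — row 1: 27/1 = 27; row 2: 9/2 = 9/2; row 3: 9/3 = 3. Minimum is 3 at row 3 (s_3 leaves); pivot element 3.
Divide row 3 by 3; eliminate column x_2 from the other rows.
Row 2 update in column x_1: 5 − 2·(2/3) = 11/3.

11/3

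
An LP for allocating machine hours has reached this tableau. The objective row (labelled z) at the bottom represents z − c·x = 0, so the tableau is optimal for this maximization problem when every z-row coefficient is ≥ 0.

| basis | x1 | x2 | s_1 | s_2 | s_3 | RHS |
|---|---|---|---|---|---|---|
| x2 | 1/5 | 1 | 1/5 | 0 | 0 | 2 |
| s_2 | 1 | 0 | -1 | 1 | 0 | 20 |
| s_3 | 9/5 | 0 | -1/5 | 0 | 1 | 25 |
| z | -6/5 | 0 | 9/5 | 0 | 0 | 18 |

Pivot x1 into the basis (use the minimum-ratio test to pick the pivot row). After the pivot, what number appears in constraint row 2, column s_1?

-2

Ratio test on column x1 — row 1: 2/(1/5) = 10; row 2: 20/1 = 20; row 3: 25/(9/5) = 125/9. Minimum is 10 at row 1 (x2 leaves); pivot element 1/5.
Divide row 1 by 1/5; eliminate column x1 from the other rows.
Row 2 update in column s_1: -1 − 1·1 = -2.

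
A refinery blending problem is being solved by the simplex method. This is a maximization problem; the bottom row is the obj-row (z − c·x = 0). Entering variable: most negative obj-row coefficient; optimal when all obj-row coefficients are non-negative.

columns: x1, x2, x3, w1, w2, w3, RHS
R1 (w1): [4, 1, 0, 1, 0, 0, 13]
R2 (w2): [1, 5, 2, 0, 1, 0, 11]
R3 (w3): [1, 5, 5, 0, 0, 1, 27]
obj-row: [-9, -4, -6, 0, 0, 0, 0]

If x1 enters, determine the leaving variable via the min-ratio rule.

w1

Column x1 entries and ratios — w1: 13/4 = 13/4; w2: 11/1 = 11; w3: 27/1 = 27.
Smallest ratio is 13/4 in the row of w1, so w1 leaves.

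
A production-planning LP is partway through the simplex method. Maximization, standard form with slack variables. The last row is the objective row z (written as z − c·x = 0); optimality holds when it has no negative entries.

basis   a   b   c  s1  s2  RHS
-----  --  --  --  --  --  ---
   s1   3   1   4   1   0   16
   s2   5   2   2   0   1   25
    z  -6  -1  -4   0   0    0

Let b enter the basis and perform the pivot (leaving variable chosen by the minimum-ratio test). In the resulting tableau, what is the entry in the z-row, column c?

Ratio test on column b — row 1: 16/1 = 16; row 2: 25/2 = 25/2. Minimum is 25/2 at row 2 (s2 leaves); pivot element 2.
Divide row 2 by 2; eliminate column b from the other rows.
z-row update in column c: -4 − (-1)·1 = -3.

-3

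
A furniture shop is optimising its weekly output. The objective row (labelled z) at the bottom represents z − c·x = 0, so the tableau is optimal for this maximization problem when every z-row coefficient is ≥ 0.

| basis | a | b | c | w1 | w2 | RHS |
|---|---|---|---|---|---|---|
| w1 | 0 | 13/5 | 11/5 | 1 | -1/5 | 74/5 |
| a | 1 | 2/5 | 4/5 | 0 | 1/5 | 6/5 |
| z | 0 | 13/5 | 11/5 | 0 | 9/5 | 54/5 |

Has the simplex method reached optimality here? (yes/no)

Every z-row coefficient is ≥ 0, so the tableau is optimal.

yes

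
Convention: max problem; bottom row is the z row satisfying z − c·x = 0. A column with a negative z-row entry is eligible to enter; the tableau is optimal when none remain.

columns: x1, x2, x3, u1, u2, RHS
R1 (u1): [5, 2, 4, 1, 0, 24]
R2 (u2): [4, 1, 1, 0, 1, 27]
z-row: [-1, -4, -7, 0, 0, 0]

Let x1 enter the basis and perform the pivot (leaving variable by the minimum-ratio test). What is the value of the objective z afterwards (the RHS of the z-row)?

24/5

Ratio test on column x1 — row 1: 24/5 = 24/5; row 2: 27/4 = 27/4. Minimum is 24/5 at row 1 (u1 leaves); pivot element 5.
Pivot on row 1; the z-row RHS becomes 0 − (-1)·(24/5) = 24/5.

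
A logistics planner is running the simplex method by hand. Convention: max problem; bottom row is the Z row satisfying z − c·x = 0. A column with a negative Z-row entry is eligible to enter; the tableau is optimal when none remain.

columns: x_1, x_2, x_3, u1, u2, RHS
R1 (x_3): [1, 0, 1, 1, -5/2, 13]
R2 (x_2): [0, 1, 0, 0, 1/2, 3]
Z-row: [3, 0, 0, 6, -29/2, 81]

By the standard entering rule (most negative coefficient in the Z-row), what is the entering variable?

u2

Negative Z-row entries: u2: -29/2.
The most negative is -29/2 in column u2, so u2 enters.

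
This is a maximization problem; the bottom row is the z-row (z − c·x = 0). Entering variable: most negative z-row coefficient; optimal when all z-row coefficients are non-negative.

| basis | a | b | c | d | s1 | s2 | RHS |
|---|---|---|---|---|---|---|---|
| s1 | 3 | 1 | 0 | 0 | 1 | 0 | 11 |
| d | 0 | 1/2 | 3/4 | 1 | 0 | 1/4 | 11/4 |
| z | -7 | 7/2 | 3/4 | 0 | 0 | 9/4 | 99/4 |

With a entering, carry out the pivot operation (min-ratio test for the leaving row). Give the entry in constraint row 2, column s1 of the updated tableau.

Ratio test on column a — row 1: 11/3 = 11/3; row 2: entry 0 ≤ 0. Minimum is 11/3 at row 1 (s1 leaves); pivot element 3.
Divide row 1 by 3; eliminate column a from the other rows.
Row 2 update in column s1: 0 − 0·(1/3) = 0.

0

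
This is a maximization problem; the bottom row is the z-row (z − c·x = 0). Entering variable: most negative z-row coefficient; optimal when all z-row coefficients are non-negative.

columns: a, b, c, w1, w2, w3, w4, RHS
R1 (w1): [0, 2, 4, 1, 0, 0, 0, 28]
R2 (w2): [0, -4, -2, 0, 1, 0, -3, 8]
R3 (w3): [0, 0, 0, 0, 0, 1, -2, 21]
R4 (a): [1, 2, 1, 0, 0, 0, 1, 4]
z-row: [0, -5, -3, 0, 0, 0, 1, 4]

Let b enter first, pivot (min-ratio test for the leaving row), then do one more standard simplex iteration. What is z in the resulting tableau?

16

Ratio test on column b — row 1: 28/2 = 14; row 2: entry -4 ≤ 0; row 3: entry 0 ≤ 0; row 4: 4/2 = 2. Minimum is 2 at row 4 (a leaves); pivot element 2.
Pivot on row 4; the z-row RHS becomes 4 − (-5)·2 = 14.
Next entering variable (most negative z-row entry -1/2): c.
Ratio test on column c — row 1: 24/3 = 8; row 2: entry 0 ≤ 0; row 3: entry 0 ≤ 0; row 4: 2/(1/2) = 4. Minimum is 4 at row 4 (b leaves); pivot element 1/2.
After the second pivot the z-row RHS is 14 − (-1/2)·4 = 16.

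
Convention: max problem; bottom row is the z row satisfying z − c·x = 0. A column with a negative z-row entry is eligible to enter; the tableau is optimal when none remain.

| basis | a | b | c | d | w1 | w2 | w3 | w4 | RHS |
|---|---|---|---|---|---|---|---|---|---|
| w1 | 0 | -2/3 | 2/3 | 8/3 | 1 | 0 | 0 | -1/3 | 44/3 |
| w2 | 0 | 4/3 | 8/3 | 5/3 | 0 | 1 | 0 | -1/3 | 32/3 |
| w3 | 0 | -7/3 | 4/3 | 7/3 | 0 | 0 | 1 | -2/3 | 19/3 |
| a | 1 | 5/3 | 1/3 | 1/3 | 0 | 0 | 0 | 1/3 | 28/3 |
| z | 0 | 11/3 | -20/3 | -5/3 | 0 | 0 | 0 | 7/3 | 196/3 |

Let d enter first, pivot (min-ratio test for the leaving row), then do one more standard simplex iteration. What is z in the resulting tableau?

Ratio test on column d — row 1: (44/3)/(8/3) = 11/2; row 2: (32/3)/(5/3) = 32/5; row 3: (19/3)/(7/3) = 19/7; row 4: (28/3)/(1/3) = 28. Minimum is 19/7 at row 3 (w3 leaves); pivot element 7/3.
Pivot on row 3; the z-row RHS becomes 196/3 − (-5/3)·(19/7) = 489/7.
Next entering variable (most negative z-row entry -40/7): c.
Ratio test on column c — row 1: entry -6/7 ≤ 0; row 2: (43/7)/(12/7) = 43/12; row 3: (19/7)/(4/7) = 19/4; row 4: (59/7)/(1/7) = 59. Minimum is 43/12 at row 2 (w2 leaves); pivot element 12/7.
After the second pivot the z-row RHS is 489/7 − (-40/7)·(43/12) = 271/3.

271/3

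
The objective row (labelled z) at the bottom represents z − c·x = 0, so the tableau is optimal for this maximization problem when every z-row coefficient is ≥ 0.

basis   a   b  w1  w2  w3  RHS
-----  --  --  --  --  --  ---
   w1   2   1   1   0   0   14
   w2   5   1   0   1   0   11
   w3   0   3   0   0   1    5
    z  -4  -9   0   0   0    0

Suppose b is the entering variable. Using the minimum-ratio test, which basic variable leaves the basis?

w3

Column b entries and ratios — w1: 14/1 = 14; w2: 11/1 = 11; w3: 5/3 = 5/3.
Smallest ratio is 5/3 in the row of w3, so w3 leaves.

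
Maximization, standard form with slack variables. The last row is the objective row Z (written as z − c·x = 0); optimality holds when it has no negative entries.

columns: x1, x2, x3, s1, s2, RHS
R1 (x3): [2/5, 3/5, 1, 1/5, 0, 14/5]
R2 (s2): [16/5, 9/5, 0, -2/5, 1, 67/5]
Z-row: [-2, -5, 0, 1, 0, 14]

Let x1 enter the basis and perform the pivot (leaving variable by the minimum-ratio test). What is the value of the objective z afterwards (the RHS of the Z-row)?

Ratio test on column x1 — row 1: (14/5)/(2/5) = 7; row 2: (67/5)/(16/5) = 67/16. Minimum is 67/16 at row 2 (s2 leaves); pivot element 16/5.
Pivot on row 2; the Z-row RHS becomes 14 − (-2)·(67/16) = 179/8.

179/8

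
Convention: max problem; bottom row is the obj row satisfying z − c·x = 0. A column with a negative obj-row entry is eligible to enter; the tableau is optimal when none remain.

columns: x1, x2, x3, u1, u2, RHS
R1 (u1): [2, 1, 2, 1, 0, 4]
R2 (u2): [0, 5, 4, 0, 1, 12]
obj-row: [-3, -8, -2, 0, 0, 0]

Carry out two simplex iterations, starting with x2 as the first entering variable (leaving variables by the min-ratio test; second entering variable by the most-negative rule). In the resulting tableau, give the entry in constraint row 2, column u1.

0

Ratio test on column x2 — row 1: 4/1 = 4; row 2: 12/5 = 12/5. Minimum is 12/5 at row 2 (u2 leaves); pivot element 5.
Divide row 2 by 5; eliminate column x2 from the other rows.
Second iteration: most negative obj-row entry is -3 in column x1, so x1 enters.
Ratio test on column x1 — row 1: (8/5)/2 = 4/5; row 2: entry 0 ≤ 0. Minimum is 4/5 at row 1 (u1 leaves); pivot element 2.
Divide row 1 by 2; eliminate column x1 from the other rows.
After both pivots, the entry at constraint row 2, column u1 is 0.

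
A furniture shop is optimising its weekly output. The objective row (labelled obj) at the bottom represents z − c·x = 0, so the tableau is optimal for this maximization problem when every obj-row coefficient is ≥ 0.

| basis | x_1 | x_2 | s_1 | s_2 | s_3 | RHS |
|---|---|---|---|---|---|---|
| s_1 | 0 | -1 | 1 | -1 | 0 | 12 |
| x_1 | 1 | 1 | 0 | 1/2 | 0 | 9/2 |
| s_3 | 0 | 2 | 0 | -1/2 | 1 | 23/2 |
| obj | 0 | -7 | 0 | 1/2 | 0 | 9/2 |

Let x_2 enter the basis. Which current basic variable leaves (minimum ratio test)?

Column x_2 entries and ratios — s_1: -1 ≤ 0, skip; x_1: (9/2)/1 = 9/2; s_3: (23/2)/2 = 23/4.
Smallest ratio is 9/2 in the row of x_1, so x_1 leaves.

x_1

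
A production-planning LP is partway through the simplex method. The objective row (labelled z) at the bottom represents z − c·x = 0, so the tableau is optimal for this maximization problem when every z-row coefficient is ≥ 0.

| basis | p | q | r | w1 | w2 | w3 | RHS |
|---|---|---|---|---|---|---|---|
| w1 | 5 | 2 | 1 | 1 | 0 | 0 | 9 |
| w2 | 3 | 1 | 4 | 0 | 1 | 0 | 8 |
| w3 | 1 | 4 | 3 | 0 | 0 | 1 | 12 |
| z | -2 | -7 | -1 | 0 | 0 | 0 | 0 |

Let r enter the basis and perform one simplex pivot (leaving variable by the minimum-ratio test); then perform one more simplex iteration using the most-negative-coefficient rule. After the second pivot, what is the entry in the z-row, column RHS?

Ratio test on column r — row 1: 9/1 = 9; row 2: 8/4 = 2; row 3: 12/3 = 4. Minimum is 2 at row 2 (w2 leaves); pivot element 4.
Divide row 2 by 4; eliminate column r from the other rows.
Second iteration: most negative z-row entry is -27/4 in column q, so q enters.
Ratio test on column q — row 1: 7/(7/4) = 4; row 2: 2/(1/4) = 8; row 3: 6/(13/4) = 24/13. Minimum is 24/13 at row 3 (w3 leaves); pivot element 13/4.
Divide row 3 by 13/4; eliminate column q from the other rows.
After both pivots, the entry at the z-row, column RHS is 188/13.

188/13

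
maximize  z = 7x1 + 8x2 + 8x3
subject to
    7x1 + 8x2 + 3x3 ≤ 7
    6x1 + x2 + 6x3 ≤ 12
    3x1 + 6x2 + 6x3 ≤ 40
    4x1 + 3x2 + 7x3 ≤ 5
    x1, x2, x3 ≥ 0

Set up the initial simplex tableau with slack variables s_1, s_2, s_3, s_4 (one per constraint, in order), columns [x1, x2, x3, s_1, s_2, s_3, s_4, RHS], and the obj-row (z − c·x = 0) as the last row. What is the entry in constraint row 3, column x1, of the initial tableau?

Constraint 3 has coefficient 3 on x1.

3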